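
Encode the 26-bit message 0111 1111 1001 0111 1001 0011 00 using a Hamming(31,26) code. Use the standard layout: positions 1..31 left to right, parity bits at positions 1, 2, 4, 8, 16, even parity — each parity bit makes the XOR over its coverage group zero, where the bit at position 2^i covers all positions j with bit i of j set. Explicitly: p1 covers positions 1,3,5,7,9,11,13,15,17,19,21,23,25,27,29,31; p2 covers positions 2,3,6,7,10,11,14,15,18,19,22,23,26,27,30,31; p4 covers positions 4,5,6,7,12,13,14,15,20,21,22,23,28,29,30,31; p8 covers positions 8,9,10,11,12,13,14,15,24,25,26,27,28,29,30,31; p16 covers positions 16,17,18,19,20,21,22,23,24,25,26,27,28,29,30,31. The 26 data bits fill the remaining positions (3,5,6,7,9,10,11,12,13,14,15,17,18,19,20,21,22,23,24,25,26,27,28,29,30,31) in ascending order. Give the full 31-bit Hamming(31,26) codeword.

Place data bits at non-power-of-two positions: b3=0, b5=1, b6=1, b7=1, b9=1, b10=1, b11=1, b12=1, b13=1, b14=0, b15=0, b17=1, b18=0, b19=1, b20=1, b21=1, b22=1, b23=0, b24=0, b25=1, b26=0, b27=0, b28=1, b29=1, b30=0, b31=0.
p1 = XOR of data positions {3,5,7,9,11,13,15,17,19,21,23,25,27,29,31} = 0⊕1⊕1⊕1⊕1⊕1⊕0⊕1⊕1⊕1⊕0⊕1⊕0⊕1⊕0 = 0
p2 = XOR of data positions {3,6,7,10,11,14,15,18,19,22,23,26,27,30,31} = 0⊕1⊕1⊕1⊕1⊕0⊕0⊕0⊕1⊕1⊕0⊕0⊕0⊕0⊕0 = 0
p4 = XOR of data positions {5,6,7,12,13,14,15,20,21,22,23,28,29,30,31} = 1⊕1⊕1⊕1⊕1⊕0⊕0⊕1⊕1⊕1⊕0⊕1⊕1⊕0⊕0 = 0
p8 = XOR of data positions {9,10,11,12,13,14,15,24,25,26,27,28,29,30,31} = 1⊕1⊕1⊕1⊕1⊕0⊕0⊕0⊕1⊕0⊕0⊕1⊕1⊕0⊕0 = 0
p16 = XOR of data positions {17,18,19,20,21,22,23,24,25,26,27,28,29,30,31} = 1⊕0⊕1⊕1⊕1⊕1⊕0⊕0⊕1⊕0⊕0⊕1⊕1⊕0⊕0 = 0
Codeword b1..b31 = 0000111011111000101111001001100

0000111011111000101111001001100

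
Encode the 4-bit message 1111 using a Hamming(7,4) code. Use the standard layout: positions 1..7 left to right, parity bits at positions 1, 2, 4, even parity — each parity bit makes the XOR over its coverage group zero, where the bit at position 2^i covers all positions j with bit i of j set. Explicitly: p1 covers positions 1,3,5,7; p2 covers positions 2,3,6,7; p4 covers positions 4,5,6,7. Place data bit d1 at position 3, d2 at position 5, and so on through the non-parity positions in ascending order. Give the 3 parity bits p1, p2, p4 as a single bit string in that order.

111

Place data bits at non-power-of-two positions: b3=1, b5=1, b6=1, b7=1.
p1 = XOR of data positions {3,5,7} = 1⊕1⊕1 = 1
p2 = XOR of data positions {3,6,7} = 1⊕1⊕1 = 1
p4 = XOR of data positions {5,6,7} = 1⊕1⊕1 = 1
Parity bits p1,p2,p4 = 111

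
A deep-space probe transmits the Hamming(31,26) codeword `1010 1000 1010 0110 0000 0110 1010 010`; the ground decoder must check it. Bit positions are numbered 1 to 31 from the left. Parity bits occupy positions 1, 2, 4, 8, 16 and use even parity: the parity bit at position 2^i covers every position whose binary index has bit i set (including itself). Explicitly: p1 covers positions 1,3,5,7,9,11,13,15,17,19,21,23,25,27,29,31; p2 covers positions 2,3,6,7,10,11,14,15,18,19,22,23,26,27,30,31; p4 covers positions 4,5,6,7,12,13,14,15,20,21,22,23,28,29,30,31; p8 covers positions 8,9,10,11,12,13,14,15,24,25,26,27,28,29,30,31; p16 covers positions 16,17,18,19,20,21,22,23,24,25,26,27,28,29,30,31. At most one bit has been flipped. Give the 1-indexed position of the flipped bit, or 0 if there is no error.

25

s1: b1⊕b3⊕b5⊕b7⊕b9⊕b11⊕b13⊕b15⊕b17⊕b19⊕b21⊕b23⊕b25⊕b27⊕b29⊕b31 = 1⊕1⊕1⊕0⊕1⊕1⊕0⊕1⊕0⊕0⊕0⊕1⊕1⊕1⊕0⊕0 = 1
s2: b2⊕b3⊕b6⊕b7⊕b10⊕b11⊕b14⊕b15⊕b18⊕b19⊕b22⊕b23⊕b26⊕b27⊕b30⊕b31 = 0⊕1⊕0⊕0⊕0⊕1⊕1⊕1⊕0⊕0⊕1⊕1⊕0⊕1⊕1⊕0 = 0
s4: b4⊕b5⊕b6⊕b7⊕b12⊕b13⊕b14⊕b15⊕b20⊕b21⊕b22⊕b23⊕b28⊕b29⊕b30⊕b31 = 0⊕1⊕0⊕0⊕0⊕0⊕1⊕1⊕0⊕0⊕1⊕1⊕0⊕0⊕1⊕0 = 0
s8: b8⊕b9⊕b10⊕b11⊕b12⊕b13⊕b14⊕b15⊕b24⊕b25⊕b26⊕b27⊕b28⊕b29⊕b30⊕b31 = 0⊕1⊕0⊕1⊕0⊕0⊕1⊕1⊕0⊕1⊕0⊕1⊕0⊕0⊕1⊕0 = 1
s16: b16⊕b17⊕b18⊕b19⊕b20⊕b21⊕b22⊕b23⊕b24⊕b25⊕b26⊕b27⊕b28⊕b29⊕b30⊕b31 = 0⊕0⊕0⊕0⊕0⊕0⊕1⊕1⊕0⊕1⊕0⊕1⊕0⊕0⊕1⊕0 = 1
Syndrome (s16...s1) = 11001 → position 25.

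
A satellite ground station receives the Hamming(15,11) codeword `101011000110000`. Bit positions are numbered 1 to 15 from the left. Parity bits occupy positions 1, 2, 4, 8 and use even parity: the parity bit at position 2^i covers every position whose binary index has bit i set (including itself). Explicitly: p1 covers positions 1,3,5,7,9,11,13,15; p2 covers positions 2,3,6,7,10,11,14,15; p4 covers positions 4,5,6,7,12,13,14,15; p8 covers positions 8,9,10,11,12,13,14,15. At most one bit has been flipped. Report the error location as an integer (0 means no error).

s1: b1⊕b3⊕b5⊕b7⊕b9⊕b11⊕b13⊕b15 = 1⊕1⊕1⊕0⊕0⊕1⊕0⊕0 = 0
s2: b2⊕b3⊕b6⊕b7⊕b10⊕b11⊕b14⊕b15 = 0⊕1⊕1⊕0⊕1⊕1⊕0⊕0 = 0
s4: b4⊕b5⊕b6⊕b7⊕b12⊕b13⊕b14⊕b15 = 0⊕1⊕1⊕0⊕0⊕0⊕0⊕0 = 0
s8: b8⊕b9⊕b10⊕b11⊕b12⊕b13⊕b14⊕b15 = 0⊕0⊕1⊕1⊕0⊕0⊕0⊕0 = 0
Syndrome (s8...s1) = 0000 → position 0 (no error).

0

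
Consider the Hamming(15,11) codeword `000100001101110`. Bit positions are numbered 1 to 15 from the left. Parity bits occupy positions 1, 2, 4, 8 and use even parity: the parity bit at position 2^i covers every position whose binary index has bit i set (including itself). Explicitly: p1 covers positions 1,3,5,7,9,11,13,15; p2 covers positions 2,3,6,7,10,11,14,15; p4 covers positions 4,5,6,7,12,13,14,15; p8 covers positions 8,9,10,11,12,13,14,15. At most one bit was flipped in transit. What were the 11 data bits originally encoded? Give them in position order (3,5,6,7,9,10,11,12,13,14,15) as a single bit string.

s1: b1⊕b3⊕b5⊕b7⊕b9⊕b11⊕b13⊕b15 = 0⊕0⊕0⊕0⊕1⊕0⊕1⊕0 = 0
s2: b2⊕b3⊕b6⊕b7⊕b10⊕b11⊕b14⊕b15 = 0⊕0⊕0⊕0⊕1⊕0⊕1⊕0 = 0
s4: b4⊕b5⊕b6⊕b7⊕b12⊕b13⊕b14⊕b15 = 1⊕0⊕0⊕0⊕1⊕1⊕1⊕0 = 0
s8: b8⊕b9⊕b10⊕b11⊕b12⊕b13⊕b14⊕b15 = 0⊕1⊕1⊕0⊕1⊕1⊕1⊕0 = 1
Syndrome (s8...s1) = 1000 → position 8.
Flip bit 8: corrected codeword = 000100011101110
Data bits at positions 3,5,6,7,9,10,11,12,13,14,15: 00001101110

00001101110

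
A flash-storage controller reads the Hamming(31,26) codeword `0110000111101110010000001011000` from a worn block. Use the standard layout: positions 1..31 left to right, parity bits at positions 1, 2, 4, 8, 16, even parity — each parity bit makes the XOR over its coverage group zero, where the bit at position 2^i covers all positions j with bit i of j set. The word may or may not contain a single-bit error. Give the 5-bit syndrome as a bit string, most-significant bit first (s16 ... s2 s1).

s1: b1⊕b3⊕b5⊕b7⊕b9⊕b11⊕b13⊕b15⊕b17⊕b19⊕b21⊕b23⊕b25⊕b27⊕b29⊕b31 = 0⊕1⊕0⊕0⊕1⊕1⊕1⊕1⊕0⊕0⊕0⊕0⊕1⊕1⊕0⊕0 = 1
s2: b2⊕b3⊕b6⊕b7⊕b10⊕b11⊕b14⊕b15⊕b18⊕b19⊕b22⊕b23⊕b26⊕b27⊕b30⊕b31 = 1⊕1⊕0⊕0⊕1⊕1⊕1⊕1⊕1⊕0⊕0⊕0⊕0⊕1⊕0⊕0 = 0
s4: b4⊕b5⊕b6⊕b7⊕b12⊕b13⊕b14⊕b15⊕b20⊕b21⊕b22⊕b23⊕b28⊕b29⊕b30⊕b31 = 0⊕0⊕0⊕0⊕0⊕1⊕1⊕1⊕0⊕0⊕0⊕0⊕1⊕0⊕0⊕0 = 0
s8: b8⊕b9⊕b10⊕b11⊕b12⊕b13⊕b14⊕b15⊕b24⊕b25⊕b26⊕b27⊕b28⊕b29⊕b30⊕b31 = 1⊕1⊕1⊕1⊕0⊕1⊕1⊕1⊕0⊕1⊕0⊕1⊕1⊕0⊕0⊕0 = 0
s16: b16⊕b17⊕b18⊕b19⊕b20⊕b21⊕b22⊕b23⊕b24⊕b25⊕b26⊕b27⊕b28⊕b29⊕b30⊕b31 = 0⊕0⊕1⊕0⊕0⊕0⊕0⊕0⊕0⊕1⊕0⊕1⊕1⊕0⊕0⊕0 = 0
Syndrome (s16...s1) = 00001 → position 1.

00001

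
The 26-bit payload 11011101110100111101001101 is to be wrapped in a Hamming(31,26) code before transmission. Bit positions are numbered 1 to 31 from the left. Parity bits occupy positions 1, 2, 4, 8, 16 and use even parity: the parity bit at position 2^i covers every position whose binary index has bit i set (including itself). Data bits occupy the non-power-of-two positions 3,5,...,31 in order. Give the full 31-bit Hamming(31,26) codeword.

Place data bits at non-power-of-two positions: b3=1, b5=1, b6=0, b7=1, b9=1, b10=1, b11=0, b12=1, b13=1, b14=1, b15=0, b17=1, b18=0, b19=0, b20=1, b21=1, b22=1, b23=1, b24=0, b25=1, b26=0, b27=0, b28=1, b29=1, b30=0, b31=1.
p1 = XOR of data positions {3,5,7,9,11,13,15,17,19,21,23,25,27,29,31} = 1⊕1⊕1⊕1⊕0⊕1⊕0⊕1⊕0⊕1⊕1⊕1⊕0⊕1⊕1 = 1
p2 = XOR of data positions {3,6,7,10,11,14,15,18,19,22,23,26,27,30,31} = 1⊕0⊕1⊕1⊕0⊕1⊕0⊕0⊕0⊕1⊕1⊕0⊕0⊕0⊕1 = 1
p4 = XOR of data positions {5,6,7,12,13,14,15,20,21,22,23,28,29,30,31} = 1⊕0⊕1⊕1⊕1⊕1⊕0⊕1⊕1⊕1⊕1⊕1⊕1⊕0⊕1 = 0
p8 = XOR of data positions {9,10,11,12,13,14,15,24,25,26,27,28,29,30,31} = 1⊕1⊕0⊕1⊕1⊕1⊕0⊕0⊕1⊕0⊕0⊕1⊕1⊕0⊕1 = 1
p16 = XOR of data positions {17,18,19,20,21,22,23,24,25,26,27,28,29,30,31} = 1⊕0⊕0⊕1⊕1⊕1⊕1⊕0⊕1⊕0⊕0⊕1⊕1⊕0⊕1 = 1
Codeword b1..b31 = 1110101111011101100111101001101

1110101111011101100111101001101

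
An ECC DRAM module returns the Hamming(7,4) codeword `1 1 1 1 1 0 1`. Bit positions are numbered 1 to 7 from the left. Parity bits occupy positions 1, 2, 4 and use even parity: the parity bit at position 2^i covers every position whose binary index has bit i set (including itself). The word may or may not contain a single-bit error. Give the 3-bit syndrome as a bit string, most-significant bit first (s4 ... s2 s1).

s1: b1⊕b3⊕b5⊕b7 = 1⊕1⊕1⊕1 = 0
s2: b2⊕b3⊕b6⊕b7 = 1⊕1⊕0⊕1 = 1
s4: b4⊕b5⊕b6⊕b7 = 1⊕1⊕0⊕1 = 1
Syndrome (s4...s1) = 110 → position 6.

110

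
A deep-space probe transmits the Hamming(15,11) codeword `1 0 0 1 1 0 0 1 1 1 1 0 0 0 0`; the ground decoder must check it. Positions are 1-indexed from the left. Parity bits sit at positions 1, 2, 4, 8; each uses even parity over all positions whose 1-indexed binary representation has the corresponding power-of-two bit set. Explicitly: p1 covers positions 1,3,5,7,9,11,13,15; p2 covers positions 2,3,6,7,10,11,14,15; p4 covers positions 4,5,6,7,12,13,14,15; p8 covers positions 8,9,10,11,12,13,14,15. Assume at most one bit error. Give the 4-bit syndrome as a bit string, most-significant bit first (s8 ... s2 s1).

0000

s1: b1⊕b3⊕b5⊕b7⊕b9⊕b11⊕b13⊕b15 = 1⊕0⊕1⊕0⊕1⊕1⊕0⊕0 = 0
s2: b2⊕b3⊕b6⊕b7⊕b10⊕b11⊕b14⊕b15 = 0⊕0⊕0⊕0⊕1⊕1⊕0⊕0 = 0
s4: b4⊕b5⊕b6⊕b7⊕b12⊕b13⊕b14⊕b15 = 1⊕1⊕0⊕0⊕0⊕0⊕0⊕0 = 0
s8: b8⊕b9⊕b10⊕b11⊕b12⊕b13⊕b14⊕b15 = 1⊕1⊕1⊕1⊕0⊕0⊕0⊕0 = 0
Syndrome (s8...s1) = 0000 → position 0 (no error).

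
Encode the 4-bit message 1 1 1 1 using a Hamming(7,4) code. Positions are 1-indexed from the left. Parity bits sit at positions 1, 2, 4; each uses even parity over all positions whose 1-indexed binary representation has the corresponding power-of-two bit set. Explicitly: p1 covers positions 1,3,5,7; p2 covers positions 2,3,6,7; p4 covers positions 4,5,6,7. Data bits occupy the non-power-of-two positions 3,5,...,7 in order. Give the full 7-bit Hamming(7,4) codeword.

1111111

Place data bits at non-power-of-two positions: b3=1, b5=1, b6=1, b7=1.
p1 = XOR of data positions {3,5,7} = 1⊕1⊕1 = 1
p2 = XOR of data positions {3,6,7} = 1⊕1⊕1 = 1
p4 = XOR of data positions {5,6,7} = 1⊕1⊕1 = 1
Codeword b1..b7 = 1111111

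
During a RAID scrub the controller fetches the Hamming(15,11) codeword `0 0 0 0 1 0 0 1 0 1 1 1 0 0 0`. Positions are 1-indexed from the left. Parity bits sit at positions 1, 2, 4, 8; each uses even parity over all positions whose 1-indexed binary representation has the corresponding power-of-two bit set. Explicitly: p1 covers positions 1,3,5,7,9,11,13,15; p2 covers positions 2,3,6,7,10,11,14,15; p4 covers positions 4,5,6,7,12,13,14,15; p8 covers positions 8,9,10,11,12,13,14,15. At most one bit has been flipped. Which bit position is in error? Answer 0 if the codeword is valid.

s1: b1⊕b3⊕b5⊕b7⊕b9⊕b11⊕b13⊕b15 = 0⊕0⊕1⊕0⊕0⊕1⊕0⊕0 = 0
s2: b2⊕b3⊕b6⊕b7⊕b10⊕b11⊕b14⊕b15 = 0⊕0⊕0⊕0⊕1⊕1⊕0⊕0 = 0
s4: b4⊕b5⊕b6⊕b7⊕b12⊕b13⊕b14⊕b15 = 0⊕1⊕0⊕0⊕1⊕0⊕0⊕0 = 0
s8: b8⊕b9⊕b10⊕b11⊕b12⊕b13⊕b14⊕b15 = 1⊕0⊕1⊕1⊕1⊕0⊕0⊕0 = 0
Syndrome (s8...s1) = 0000 → position 0 (no error).

0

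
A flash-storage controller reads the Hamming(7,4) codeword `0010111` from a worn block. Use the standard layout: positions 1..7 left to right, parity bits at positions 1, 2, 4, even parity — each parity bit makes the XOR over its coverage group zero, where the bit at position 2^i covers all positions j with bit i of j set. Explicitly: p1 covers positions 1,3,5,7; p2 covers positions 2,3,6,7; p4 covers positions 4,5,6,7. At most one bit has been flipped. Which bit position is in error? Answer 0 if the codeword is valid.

7

s1: b1⊕b3⊕b5⊕b7 = 0⊕1⊕1⊕1 = 1
s2: b2⊕b3⊕b6⊕b7 = 0⊕1⊕1⊕1 = 1
s4: b4⊕b5⊕b6⊕b7 = 0⊕1⊕1⊕1 = 1
Syndrome (s4...s1) = 111 → position 7.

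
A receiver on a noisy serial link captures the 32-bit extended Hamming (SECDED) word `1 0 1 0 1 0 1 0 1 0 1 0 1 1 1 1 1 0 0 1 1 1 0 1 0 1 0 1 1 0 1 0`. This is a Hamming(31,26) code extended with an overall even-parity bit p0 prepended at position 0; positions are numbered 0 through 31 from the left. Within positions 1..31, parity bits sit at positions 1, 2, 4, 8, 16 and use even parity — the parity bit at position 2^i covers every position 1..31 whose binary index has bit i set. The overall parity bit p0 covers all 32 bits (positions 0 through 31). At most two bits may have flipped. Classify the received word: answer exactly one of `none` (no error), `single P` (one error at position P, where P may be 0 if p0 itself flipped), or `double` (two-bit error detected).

s1: b1⊕b3⊕b5⊕b7⊕b9⊕b11⊕b13⊕b15⊕b17⊕b19⊕b21⊕b23⊕b25⊕b27⊕b29⊕b31 = 0⊕0⊕0⊕0⊕0⊕0⊕1⊕1⊕0⊕1⊕1⊕1⊕1⊕1⊕0⊕0 = 1
s2: b2⊕b3⊕b6⊕b7⊕b10⊕b11⊕b14⊕b15⊕b18⊕b19⊕b22⊕b23⊕b26⊕b27⊕b30⊕b31 = 1⊕0⊕1⊕0⊕1⊕0⊕1⊕1⊕0⊕1⊕0⊕1⊕0⊕1⊕1⊕0 = 1
s4: b4⊕b5⊕b6⊕b7⊕b12⊕b13⊕b14⊕b15⊕b20⊕b21⊕b22⊕b23⊕b28⊕b29⊕b30⊕b31 = 1⊕0⊕1⊕0⊕1⊕1⊕1⊕1⊕1⊕1⊕0⊕1⊕1⊕0⊕1⊕0 = 1
s8: b8⊕b9⊕b10⊕b11⊕b12⊕b13⊕b14⊕b15⊕b24⊕b25⊕b26⊕b27⊕b28⊕b29⊕b30⊕b31 = 1⊕0⊕1⊕0⊕1⊕1⊕1⊕1⊕0⊕1⊕0⊕1⊕1⊕0⊕1⊕0 = 0
s16: b16⊕b17⊕b18⊕b19⊕b20⊕b21⊕b22⊕b23⊕b24⊕b25⊕b26⊕b27⊕b28⊕b29⊕b30⊕b31 = 1⊕0⊕0⊕1⊕1⊕1⊕0⊕1⊕0⊕1⊕0⊕1⊕1⊕0⊕1⊕0 = 1
Syndrome (s16...s1) = 10111 → position 23.
Overall parity (XOR of all 32 bits, including p0): 1⊕0⊕1⊕0⊕1⊕0⊕1⊕0⊕1⊕0⊕1⊕0⊕1⊕1⊕1⊕1⊕1⊕0⊕0⊕1⊕1⊕1⊕0⊕1⊕0⊕1⊕0⊕1⊕1⊕0⊕1⊕0 = 1
Overall=1, syndrome position=23 → single-bit error at position 23.

single 23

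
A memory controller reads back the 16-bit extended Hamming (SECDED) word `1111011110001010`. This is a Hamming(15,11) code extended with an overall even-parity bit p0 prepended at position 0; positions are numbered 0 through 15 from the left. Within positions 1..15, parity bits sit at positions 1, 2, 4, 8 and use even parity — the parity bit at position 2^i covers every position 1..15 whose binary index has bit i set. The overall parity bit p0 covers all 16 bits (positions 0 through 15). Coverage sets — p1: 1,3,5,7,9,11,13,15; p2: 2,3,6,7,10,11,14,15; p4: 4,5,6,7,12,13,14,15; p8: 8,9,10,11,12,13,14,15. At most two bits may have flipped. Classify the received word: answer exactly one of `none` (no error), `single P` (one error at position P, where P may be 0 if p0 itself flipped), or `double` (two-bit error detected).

double

s1: b1⊕b3⊕b5⊕b7⊕b9⊕b11⊕b13⊕b15 = 1⊕1⊕1⊕1⊕0⊕0⊕0⊕0 = 0
s2: b2⊕b3⊕b6⊕b7⊕b10⊕b11⊕b14⊕b15 = 1⊕1⊕1⊕1⊕0⊕0⊕1⊕0 = 1
s4: b4⊕b5⊕b6⊕b7⊕b12⊕b13⊕b14⊕b15 = 0⊕1⊕1⊕1⊕1⊕0⊕1⊕0 = 1
s8: b8⊕b9⊕b10⊕b11⊕b12⊕b13⊕b14⊕b15 = 1⊕0⊕0⊕0⊕1⊕0⊕1⊕0 = 1
Syndrome (s8...s1) = 1110 → position 14.
Overall parity (XOR of all 16 bits, including p0): 1⊕1⊕1⊕1⊕0⊕1⊕1⊕1⊕1⊕0⊕0⊕0⊕1⊕0⊕1⊕0 = 0
Overall=0, syndrome position=14 → double-bit error detected (uncorrectable).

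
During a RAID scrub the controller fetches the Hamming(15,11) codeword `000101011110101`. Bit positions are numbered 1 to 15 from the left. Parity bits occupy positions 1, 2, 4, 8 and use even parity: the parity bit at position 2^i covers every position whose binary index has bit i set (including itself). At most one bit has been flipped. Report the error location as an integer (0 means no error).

0

s1: b1⊕b3⊕b5⊕b7⊕b9⊕b11⊕b13⊕b15 = 0⊕0⊕0⊕0⊕1⊕1⊕1⊕1 = 0
s2: b2⊕b3⊕b6⊕b7⊕b10⊕b11⊕b14⊕b15 = 0⊕0⊕1⊕0⊕1⊕1⊕0⊕1 = 0
s4: b4⊕b5⊕b6⊕b7⊕b12⊕b13⊕b14⊕b15 = 1⊕0⊕1⊕0⊕0⊕1⊕0⊕1 = 0
s8: b8⊕b9⊕b10⊕b11⊕b12⊕b13⊕b14⊕b15 = 1⊕1⊕1⊕1⊕0⊕1⊕0⊕1 = 0
Syndrome (s8...s1) = 0000 → position 0 (no error).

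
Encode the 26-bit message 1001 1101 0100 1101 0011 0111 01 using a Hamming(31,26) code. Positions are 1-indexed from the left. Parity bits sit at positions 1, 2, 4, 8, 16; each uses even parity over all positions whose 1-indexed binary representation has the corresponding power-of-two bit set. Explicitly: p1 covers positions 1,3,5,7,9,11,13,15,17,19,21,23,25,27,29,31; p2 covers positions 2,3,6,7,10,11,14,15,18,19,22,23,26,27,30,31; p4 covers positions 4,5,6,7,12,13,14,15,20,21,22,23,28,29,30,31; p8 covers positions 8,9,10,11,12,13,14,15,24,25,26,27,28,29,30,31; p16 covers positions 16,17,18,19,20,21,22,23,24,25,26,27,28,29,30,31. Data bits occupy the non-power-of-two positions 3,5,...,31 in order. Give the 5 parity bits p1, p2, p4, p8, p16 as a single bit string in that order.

Place data bits at non-power-of-two positions: b3=1, b5=0, b6=0, b7=1, b9=1, b10=1, b11=0, b12=1, b13=0, b14=1, b15=0, b17=0, b18=1, b19=1, b20=0, b21=1, b22=0, b23=0, b24=1, b25=1, b26=0, b27=1, b28=1, b29=1, b30=0, b31=1.
p1 = XOR of data positions {3,5,7,9,11,13,15,17,19,21,23,25,27,29,31} = 1⊕0⊕1⊕1⊕0⊕0⊕0⊕0⊕1⊕1⊕0⊕1⊕1⊕1⊕1 = 1
p2 = XOR of data positions {3,6,7,10,11,14,15,18,19,22,23,26,27,30,31} = 1⊕0⊕1⊕1⊕0⊕1⊕0⊕1⊕1⊕0⊕0⊕0⊕1⊕0⊕1 = 0
p4 = XOR of data positions {5,6,7,12,13,14,15,20,21,22,23,28,29,30,31} = 0⊕0⊕1⊕1⊕0⊕1⊕0⊕0⊕1⊕0⊕0⊕1⊕1⊕0⊕1 = 1
p8 = XOR of data positions {9,10,11,12,13,14,15,24,25,26,27,28,29,30,31} = 1⊕1⊕0⊕1⊕0⊕1⊕0⊕1⊕1⊕0⊕1⊕1⊕1⊕0⊕1 = 0
p16 = XOR of data positions {17,18,19,20,21,22,23,24,25,26,27,28,29,30,31} = 0⊕1⊕1⊕0⊕1⊕0⊕0⊕1⊕1⊕0⊕1⊕1⊕1⊕0⊕1 = 1
Parity bits p1,p2,p4,p8,p16 = 10101

10101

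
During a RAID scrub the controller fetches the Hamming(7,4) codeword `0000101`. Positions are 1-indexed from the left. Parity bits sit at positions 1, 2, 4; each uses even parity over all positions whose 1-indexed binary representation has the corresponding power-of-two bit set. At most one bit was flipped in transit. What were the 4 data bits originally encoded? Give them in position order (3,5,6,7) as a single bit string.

s1: b1⊕b3⊕b5⊕b7 = 0⊕0⊕1⊕1 = 0
s2: b2⊕b3⊕b6⊕b7 = 0⊕0⊕0⊕1 = 1
s4: b4⊕b5⊕b6⊕b7 = 0⊕1⊕0⊕1 = 0
Syndrome (s4...s1) = 010 → position 2.
Flip bit 2: corrected codeword = 0100101
Data bits at positions 3,5,6,7: 0101

0101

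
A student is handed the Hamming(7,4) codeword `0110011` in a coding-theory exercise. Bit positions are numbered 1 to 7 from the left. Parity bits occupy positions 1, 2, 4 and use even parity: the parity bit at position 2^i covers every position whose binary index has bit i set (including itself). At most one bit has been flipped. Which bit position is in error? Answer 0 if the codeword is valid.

0

s1: b1⊕b3⊕b5⊕b7 = 0⊕1⊕0⊕1 = 0
s2: b2⊕b3⊕b6⊕b7 = 1⊕1⊕1⊕1 = 0
s4: b4⊕b5⊕b6⊕b7 = 0⊕0⊕1⊕1 = 0
Syndrome (s4...s1) = 000 → position 0 (no error).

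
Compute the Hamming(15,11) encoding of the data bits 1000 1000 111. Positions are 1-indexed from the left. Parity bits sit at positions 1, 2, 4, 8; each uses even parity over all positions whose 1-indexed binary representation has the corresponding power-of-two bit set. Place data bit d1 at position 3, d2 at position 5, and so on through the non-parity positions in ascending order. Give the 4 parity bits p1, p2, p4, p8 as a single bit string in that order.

Place data bits at non-power-of-two positions: b3=1, b5=0, b6=0, b7=0, b9=1, b10=0, b11=0, b12=0, b13=1, b14=1, b15=1.
p1 = XOR of data positions {3,5,7,9,11,13,15} = 1⊕0⊕0⊕1⊕0⊕1⊕1 = 0
p2 = XOR of data positions {3,6,7,10,11,14,15} = 1⊕0⊕0⊕0⊕0⊕1⊕1 = 1
p4 = XOR of data positions {5,6,7,12,13,14,15} = 0⊕0⊕0⊕0⊕1⊕1⊕1 = 1
p8 = XOR of data positions {9,10,11,12,13,14,15} = 1⊕0⊕0⊕0⊕1⊕1⊕1 = 0
Parity bits p1,p2,p4,p8 = 0110

0110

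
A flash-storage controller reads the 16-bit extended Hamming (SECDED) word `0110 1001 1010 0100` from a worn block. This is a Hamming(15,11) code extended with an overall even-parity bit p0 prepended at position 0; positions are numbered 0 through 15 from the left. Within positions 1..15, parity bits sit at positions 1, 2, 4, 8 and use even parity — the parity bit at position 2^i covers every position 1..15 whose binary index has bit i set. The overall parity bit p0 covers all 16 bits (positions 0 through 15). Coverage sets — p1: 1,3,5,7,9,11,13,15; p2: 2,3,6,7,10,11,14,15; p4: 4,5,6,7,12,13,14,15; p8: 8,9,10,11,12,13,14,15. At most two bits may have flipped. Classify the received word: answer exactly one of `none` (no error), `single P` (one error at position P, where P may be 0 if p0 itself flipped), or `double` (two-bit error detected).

s1: b1⊕b3⊕b5⊕b7⊕b9⊕b11⊕b13⊕b15 = 1⊕0⊕0⊕1⊕0⊕0⊕1⊕0 = 1
s2: b2⊕b3⊕b6⊕b7⊕b10⊕b11⊕b14⊕b15 = 1⊕0⊕0⊕1⊕1⊕0⊕0⊕0 = 1
s4: b4⊕b5⊕b6⊕b7⊕b12⊕b13⊕b14⊕b15 = 1⊕0⊕0⊕1⊕0⊕1⊕0⊕0 = 1
s8: b8⊕b9⊕b10⊕b11⊕b12⊕b13⊕b14⊕b15 = 1⊕0⊕1⊕0⊕0⊕1⊕0⊕0 = 1
Syndrome (s8...s1) = 1111 → position 15.
Overall parity (XOR of all 16 bits, including p0): 0⊕1⊕1⊕0⊕1⊕0⊕0⊕1⊕1⊕0⊕1⊕0⊕0⊕1⊕0⊕0 = 1
Overall=1, syndrome position=15 → single-bit error at position 15.

single 15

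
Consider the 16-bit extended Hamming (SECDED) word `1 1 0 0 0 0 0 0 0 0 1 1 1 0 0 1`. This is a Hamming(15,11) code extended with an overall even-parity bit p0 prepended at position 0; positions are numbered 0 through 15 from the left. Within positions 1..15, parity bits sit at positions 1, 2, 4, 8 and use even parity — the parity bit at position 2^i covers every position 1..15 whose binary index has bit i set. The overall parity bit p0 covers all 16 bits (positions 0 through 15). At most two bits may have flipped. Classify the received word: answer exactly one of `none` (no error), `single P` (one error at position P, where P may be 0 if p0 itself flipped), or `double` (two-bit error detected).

s1: b1⊕b3⊕b5⊕b7⊕b9⊕b11⊕b13⊕b15 = 1⊕0⊕0⊕0⊕0⊕1⊕0⊕1 = 1
s2: b2⊕b3⊕b6⊕b7⊕b10⊕b11⊕b14⊕b15 = 0⊕0⊕0⊕0⊕1⊕1⊕0⊕1 = 1
s4: b4⊕b5⊕b6⊕b7⊕b12⊕b13⊕b14⊕b15 = 0⊕0⊕0⊕0⊕1⊕0⊕0⊕1 = 0
s8: b8⊕b9⊕b10⊕b11⊕b12⊕b13⊕b14⊕b15 = 0⊕0⊕1⊕1⊕1⊕0⊕0⊕1 = 0
Syndrome (s8...s1) = 0011 → position 3.
Overall parity (XOR of all 16 bits, including p0): 1⊕1⊕0⊕0⊕0⊕0⊕0⊕0⊕0⊕0⊕1⊕1⊕1⊕0⊕0⊕1 = 0
Overall=0, syndrome position=3 → double-bit error detected (uncorrectable).

double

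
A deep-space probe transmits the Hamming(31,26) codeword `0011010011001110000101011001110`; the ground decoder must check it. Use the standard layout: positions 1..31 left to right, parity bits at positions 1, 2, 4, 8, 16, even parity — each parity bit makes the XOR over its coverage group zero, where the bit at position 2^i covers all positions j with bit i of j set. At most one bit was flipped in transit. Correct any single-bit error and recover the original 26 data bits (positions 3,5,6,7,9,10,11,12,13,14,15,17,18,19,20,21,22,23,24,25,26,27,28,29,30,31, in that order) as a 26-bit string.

10101100111010101011001110

s1: b1⊕b3⊕b5⊕b7⊕b9⊕b11⊕b13⊕b15⊕b17⊕b19⊕b21⊕b23⊕b25⊕b27⊕b29⊕b31 = 0⊕1⊕0⊕0⊕1⊕0⊕1⊕1⊕0⊕0⊕0⊕0⊕1⊕0⊕1⊕0 = 0
s2: b2⊕b3⊕b6⊕b7⊕b10⊕b11⊕b14⊕b15⊕b18⊕b19⊕b22⊕b23⊕b26⊕b27⊕b30⊕b31 = 0⊕1⊕1⊕0⊕1⊕0⊕1⊕1⊕0⊕0⊕1⊕0⊕0⊕0⊕1⊕0 = 1
s4: b4⊕b5⊕b6⊕b7⊕b12⊕b13⊕b14⊕b15⊕b20⊕b21⊕b22⊕b23⊕b28⊕b29⊕b30⊕b31 = 1⊕0⊕1⊕0⊕0⊕1⊕1⊕1⊕1⊕0⊕1⊕0⊕1⊕1⊕1⊕0 = 0
s8: b8⊕b9⊕b10⊕b11⊕b12⊕b13⊕b14⊕b15⊕b24⊕b25⊕b26⊕b27⊕b28⊕b29⊕b30⊕b31 = 0⊕1⊕1⊕0⊕0⊕1⊕1⊕1⊕1⊕1⊕0⊕0⊕1⊕1⊕1⊕0 = 0
s16: b16⊕b17⊕b18⊕b19⊕b20⊕b21⊕b22⊕b23⊕b24⊕b25⊕b26⊕b27⊕b28⊕b29⊕b30⊕b31 = 0⊕0⊕0⊕0⊕1⊕0⊕1⊕0⊕1⊕1⊕0⊕0⊕1⊕1⊕1⊕0 = 1
Syndrome (s16...s1) = 10010 → position 18.
Flip bit 18: corrected codeword = 0011010011001110010101011001110
Data bits at positions 3,5,6,7,9,10,11,12,13,14,15,17,18,19,20,21,22,23,24,25,26,27,28,29,30,31: 10101100111010101011001110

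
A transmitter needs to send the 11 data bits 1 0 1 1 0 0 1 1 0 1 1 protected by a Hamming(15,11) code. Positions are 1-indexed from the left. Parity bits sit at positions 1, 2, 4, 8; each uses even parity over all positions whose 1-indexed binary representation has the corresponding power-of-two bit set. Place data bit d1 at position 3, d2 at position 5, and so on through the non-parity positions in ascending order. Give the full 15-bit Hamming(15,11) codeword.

001101100011011

Place data bits at non-power-of-two positions: b3=1, b5=0, b6=1, b7=1, b9=0, b10=0, b11=1, b12=1, b13=0, b14=1, b15=1.
p1 = XOR of data positions {3,5,7,9,11,13,15} = 1⊕0⊕1⊕0⊕1⊕0⊕1 = 0
p2 = XOR of data positions {3,6,7,10,11,14,15} = 1⊕1⊕1⊕0⊕1⊕1⊕1 = 0
p4 = XOR of data positions {5,6,7,12,13,14,15} = 0⊕1⊕1⊕1⊕0⊕1⊕1 = 1
p8 = XOR of data positions {9,10,11,12,13,14,15} = 0⊕0⊕1⊕1⊕0⊕1⊕1 = 0
Codeword b1..b15 = 001101100011011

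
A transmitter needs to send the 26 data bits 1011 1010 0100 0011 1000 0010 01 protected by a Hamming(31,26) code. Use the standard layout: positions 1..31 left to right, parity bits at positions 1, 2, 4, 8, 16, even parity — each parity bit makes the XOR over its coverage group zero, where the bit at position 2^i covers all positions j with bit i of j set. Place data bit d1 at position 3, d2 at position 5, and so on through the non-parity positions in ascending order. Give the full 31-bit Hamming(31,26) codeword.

Place data bits at non-power-of-two positions: b3=1, b5=0, b6=1, b7=1, b9=1, b10=0, b11=1, b12=0, b13=0, b14=1, b15=0, b17=0, b18=0, b19=0, b20=1, b21=1, b22=1, b23=0, b24=0, b25=0, b26=0, b27=0, b28=1, b29=0, b30=0, b31=1.
p1 = XOR of data positions {3,5,7,9,11,13,15,17,19,21,23,25,27,29,31} = 1⊕0⊕1⊕1⊕1⊕0⊕0⊕0⊕0⊕1⊕0⊕0⊕0⊕0⊕1 = 0
p2 = XOR of data positions {3,6,7,10,11,14,15,18,19,22,23,26,27,30,31} = 1⊕1⊕1⊕0⊕1⊕1⊕0⊕0⊕0⊕1⊕0⊕0⊕0⊕0⊕1 = 1
p4 = XOR of data positions {5,6,7,12,13,14,15,20,21,22,23,28,29,30,31} = 0⊕1⊕1⊕0⊕0⊕1⊕0⊕1⊕1⊕1⊕0⊕1⊕0⊕0⊕1 = 0
p8 = XOR of data positions {9,10,11,12,13,14,15,24,25,26,27,28,29,30,31} = 1⊕0⊕1⊕0⊕0⊕1⊕0⊕0⊕0⊕0⊕0⊕1⊕0⊕0⊕1 = 1
p16 = XOR of data positions {17,18,19,20,21,22,23,24,25,26,27,28,29,30,31} = 0⊕0⊕0⊕1⊕1⊕1⊕0⊕0⊕0⊕0⊕0⊕1⊕0⊕0⊕1 = 1
Codeword b1..b31 = 0110011110100101000111000001001

0110011110100101000111000001001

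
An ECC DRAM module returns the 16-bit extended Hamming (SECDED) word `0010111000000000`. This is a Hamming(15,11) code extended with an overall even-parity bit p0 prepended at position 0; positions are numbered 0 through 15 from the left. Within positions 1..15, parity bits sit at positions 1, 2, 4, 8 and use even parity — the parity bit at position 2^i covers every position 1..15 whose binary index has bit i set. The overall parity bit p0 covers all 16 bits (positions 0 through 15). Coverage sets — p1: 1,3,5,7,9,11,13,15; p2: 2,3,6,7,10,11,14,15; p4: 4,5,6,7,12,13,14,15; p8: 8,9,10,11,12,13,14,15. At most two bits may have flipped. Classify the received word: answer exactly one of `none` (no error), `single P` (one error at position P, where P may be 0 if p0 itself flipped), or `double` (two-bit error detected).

double

s1: b1⊕b3⊕b5⊕b7⊕b9⊕b11⊕b13⊕b15 = 0⊕0⊕1⊕0⊕0⊕0⊕0⊕0 = 1
s2: b2⊕b3⊕b6⊕b7⊕b10⊕b11⊕b14⊕b15 = 1⊕0⊕1⊕0⊕0⊕0⊕0⊕0 = 0
s4: b4⊕b5⊕b6⊕b7⊕b12⊕b13⊕b14⊕b15 = 1⊕1⊕1⊕0⊕0⊕0⊕0⊕0 = 1
s8: b8⊕b9⊕b10⊕b11⊕b12⊕b13⊕b14⊕b15 = 0⊕0⊕0⊕0⊕0⊕0⊕0⊕0 = 0
Syndrome (s8...s1) = 0101 → position 5.
Overall parity (XOR of all 16 bits, including p0): 0⊕0⊕1⊕0⊕1⊕1⊕1⊕0⊕0⊕0⊕0⊕0⊕0⊕0⊕0⊕0 = 0
Overall=0, syndrome position=5 → double-bit error detected (uncorrectable).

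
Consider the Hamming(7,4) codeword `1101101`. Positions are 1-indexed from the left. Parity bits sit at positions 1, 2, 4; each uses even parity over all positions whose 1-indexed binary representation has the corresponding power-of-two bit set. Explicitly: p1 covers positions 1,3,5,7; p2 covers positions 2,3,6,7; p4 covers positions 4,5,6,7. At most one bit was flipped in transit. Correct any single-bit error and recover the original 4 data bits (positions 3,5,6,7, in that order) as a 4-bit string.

s1: b1⊕b3⊕b5⊕b7 = 1⊕0⊕1⊕1 = 1
s2: b2⊕b3⊕b6⊕b7 = 1⊕0⊕0⊕1 = 0
s4: b4⊕b5⊕b6⊕b7 = 1⊕1⊕0⊕1 = 1
Syndrome (s4...s1) = 101 → position 5.
Flip bit 5: corrected codeword = 1101001
Data bits at positions 3,5,6,7: 0001

0001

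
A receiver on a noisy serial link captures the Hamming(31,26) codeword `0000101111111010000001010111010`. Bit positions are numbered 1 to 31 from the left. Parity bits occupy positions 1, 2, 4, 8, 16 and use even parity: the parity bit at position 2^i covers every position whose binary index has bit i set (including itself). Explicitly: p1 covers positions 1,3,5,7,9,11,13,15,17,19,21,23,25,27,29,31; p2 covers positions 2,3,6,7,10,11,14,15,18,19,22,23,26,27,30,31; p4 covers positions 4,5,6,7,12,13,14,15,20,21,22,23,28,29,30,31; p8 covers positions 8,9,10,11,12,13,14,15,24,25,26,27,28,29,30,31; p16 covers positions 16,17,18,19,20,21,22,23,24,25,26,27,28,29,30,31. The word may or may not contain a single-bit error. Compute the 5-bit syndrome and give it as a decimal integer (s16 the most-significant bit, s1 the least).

s1: b1⊕b3⊕b5⊕b7⊕b9⊕b11⊕b13⊕b15⊕b17⊕b19⊕b21⊕b23⊕b25⊕b27⊕b29⊕b31 = 0⊕0⊕1⊕1⊕1⊕1⊕1⊕1⊕0⊕0⊕0⊕0⊕0⊕1⊕0⊕0 = 1
s2: b2⊕b3⊕b6⊕b7⊕b10⊕b11⊕b14⊕b15⊕b18⊕b19⊕b22⊕b23⊕b26⊕b27⊕b30⊕b31 = 0⊕0⊕0⊕1⊕1⊕1⊕0⊕1⊕0⊕0⊕1⊕0⊕1⊕1⊕1⊕0 = 0
s4: b4⊕b5⊕b6⊕b7⊕b12⊕b13⊕b14⊕b15⊕b20⊕b21⊕b22⊕b23⊕b28⊕b29⊕b30⊕b31 = 0⊕1⊕0⊕1⊕1⊕1⊕0⊕1⊕0⊕0⊕1⊕0⊕1⊕0⊕1⊕0 = 0
s8: b8⊕b9⊕b10⊕b11⊕b12⊕b13⊕b14⊕b15⊕b24⊕b25⊕b26⊕b27⊕b28⊕b29⊕b30⊕b31 = 1⊕1⊕1⊕1⊕1⊕1⊕0⊕1⊕1⊕0⊕1⊕1⊕1⊕0⊕1⊕0 = 0
s16: b16⊕b17⊕b18⊕b19⊕b20⊕b21⊕b22⊕b23⊕b24⊕b25⊕b26⊕b27⊕b28⊕b29⊕b30⊕b31 = 0⊕0⊕0⊕0⊕0⊕0⊕1⊕0⊕1⊕0⊕1⊕1⊕1⊕0⊕1⊕0 = 0
Syndrome (s16...s1) = 00001 → position 1.

1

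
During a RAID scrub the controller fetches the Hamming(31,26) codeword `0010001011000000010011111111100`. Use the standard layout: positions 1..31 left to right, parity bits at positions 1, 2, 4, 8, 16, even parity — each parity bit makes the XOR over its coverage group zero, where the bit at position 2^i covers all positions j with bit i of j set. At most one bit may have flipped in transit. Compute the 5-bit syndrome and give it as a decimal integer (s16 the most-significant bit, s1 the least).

s1: b1⊕b3⊕b5⊕b7⊕b9⊕b11⊕b13⊕b15⊕b17⊕b19⊕b21⊕b23⊕b25⊕b27⊕b29⊕b31 = 0⊕1⊕0⊕1⊕1⊕0⊕0⊕0⊕0⊕0⊕1⊕1⊕1⊕1⊕1⊕0 = 0
s2: b2⊕b3⊕b6⊕b7⊕b10⊕b11⊕b14⊕b15⊕b18⊕b19⊕b22⊕b23⊕b26⊕b27⊕b30⊕b31 = 0⊕1⊕0⊕1⊕1⊕0⊕0⊕0⊕1⊕0⊕1⊕1⊕1⊕1⊕0⊕0 = 0
s4: b4⊕b5⊕b6⊕b7⊕b12⊕b13⊕b14⊕b15⊕b20⊕b21⊕b22⊕b23⊕b28⊕b29⊕b30⊕b31 = 0⊕0⊕0⊕1⊕0⊕0⊕0⊕0⊕0⊕1⊕1⊕1⊕1⊕1⊕0⊕0 = 0
s8: b8⊕b9⊕b10⊕b11⊕b12⊕b13⊕b14⊕b15⊕b24⊕b25⊕b26⊕b27⊕b28⊕b29⊕b30⊕b31 = 0⊕1⊕1⊕0⊕0⊕0⊕0⊕0⊕1⊕1⊕1⊕1⊕1⊕1⊕0⊕0 = 0
s16: b16⊕b17⊕b18⊕b19⊕b20⊕b21⊕b22⊕b23⊕b24⊕b25⊕b26⊕b27⊕b28⊕b29⊕b30⊕b31 = 0⊕0⊕1⊕0⊕0⊕1⊕1⊕1⊕1⊕1⊕1⊕1⊕1⊕1⊕0⊕0 = 0
Syndrome (s16...s1) = 00000 → position 0 (no error).

0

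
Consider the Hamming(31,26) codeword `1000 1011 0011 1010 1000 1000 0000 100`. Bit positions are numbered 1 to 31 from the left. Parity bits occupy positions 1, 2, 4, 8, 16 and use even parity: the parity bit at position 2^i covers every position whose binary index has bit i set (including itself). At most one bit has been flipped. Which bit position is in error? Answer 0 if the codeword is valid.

23

s1: b1⊕b3⊕b5⊕b7⊕b9⊕b11⊕b13⊕b15⊕b17⊕b19⊕b21⊕b23⊕b25⊕b27⊕b29⊕b31 = 1⊕0⊕1⊕1⊕0⊕1⊕1⊕1⊕1⊕0⊕1⊕0⊕0⊕0⊕1⊕0 = 1
s2: b2⊕b3⊕b6⊕b7⊕b10⊕b11⊕b14⊕b15⊕b18⊕b19⊕b22⊕b23⊕b26⊕b27⊕b30⊕b31 = 0⊕0⊕0⊕1⊕0⊕1⊕0⊕1⊕0⊕0⊕0⊕0⊕0⊕0⊕0⊕0 = 1
s4: b4⊕b5⊕b6⊕b7⊕b12⊕b13⊕b14⊕b15⊕b20⊕b21⊕b22⊕b23⊕b28⊕b29⊕b30⊕b31 = 0⊕1⊕0⊕1⊕1⊕1⊕0⊕1⊕0⊕1⊕0⊕0⊕0⊕1⊕0⊕0 = 1
s8: b8⊕b9⊕b10⊕b11⊕b12⊕b13⊕b14⊕b15⊕b24⊕b25⊕b26⊕b27⊕b28⊕b29⊕b30⊕b31 = 1⊕0⊕0⊕1⊕1⊕1⊕0⊕1⊕0⊕0⊕0⊕0⊕0⊕1⊕0⊕0 = 0
s16: b16⊕b17⊕b18⊕b19⊕b20⊕b21⊕b22⊕b23⊕b24⊕b25⊕b26⊕b27⊕b28⊕b29⊕b30⊕b31 = 0⊕1⊕0⊕0⊕0⊕1⊕0⊕0⊕0⊕0⊕0⊕0⊕0⊕1⊕0⊕0 = 1
Syndrome (s16...s1) = 10111 → position 23.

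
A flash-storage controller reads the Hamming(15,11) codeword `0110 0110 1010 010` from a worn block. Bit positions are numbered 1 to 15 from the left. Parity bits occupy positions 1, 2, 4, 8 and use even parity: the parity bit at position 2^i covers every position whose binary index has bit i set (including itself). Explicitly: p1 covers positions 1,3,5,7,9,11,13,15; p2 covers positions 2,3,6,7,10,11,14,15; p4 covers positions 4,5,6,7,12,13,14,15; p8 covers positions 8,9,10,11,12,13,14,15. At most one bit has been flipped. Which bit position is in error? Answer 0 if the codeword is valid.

12

s1: b1⊕b3⊕b5⊕b7⊕b9⊕b11⊕b13⊕b15 = 0⊕1⊕0⊕1⊕1⊕1⊕0⊕0 = 0
s2: b2⊕b3⊕b6⊕b7⊕b10⊕b11⊕b14⊕b15 = 1⊕1⊕1⊕1⊕0⊕1⊕1⊕0 = 0
s4: b4⊕b5⊕b6⊕b7⊕b12⊕b13⊕b14⊕b15 = 0⊕0⊕1⊕1⊕0⊕0⊕1⊕0 = 1
s8: b8⊕b9⊕b10⊕b11⊕b12⊕b13⊕b14⊕b15 = 0⊕1⊕0⊕1⊕0⊕0⊕1⊕0 = 1
Syndrome (s8...s1) = 1100 → position 12.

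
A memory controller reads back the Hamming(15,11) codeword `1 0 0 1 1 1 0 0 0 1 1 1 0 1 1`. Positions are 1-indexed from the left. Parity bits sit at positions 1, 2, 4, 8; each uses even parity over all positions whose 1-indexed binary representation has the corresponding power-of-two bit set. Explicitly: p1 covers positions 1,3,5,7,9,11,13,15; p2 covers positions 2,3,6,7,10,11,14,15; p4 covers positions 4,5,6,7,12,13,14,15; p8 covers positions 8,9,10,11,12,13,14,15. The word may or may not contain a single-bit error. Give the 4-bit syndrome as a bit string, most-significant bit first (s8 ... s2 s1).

s1: b1⊕b3⊕b5⊕b7⊕b9⊕b11⊕b13⊕b15 = 1⊕0⊕1⊕0⊕0⊕1⊕0⊕1 = 0
s2: b2⊕b3⊕b6⊕b7⊕b10⊕b11⊕b14⊕b15 = 0⊕0⊕1⊕0⊕1⊕1⊕1⊕1 = 1
s4: b4⊕b5⊕b6⊕b7⊕b12⊕b13⊕b14⊕b15 = 1⊕1⊕1⊕0⊕1⊕0⊕1⊕1 = 0
s8: b8⊕b9⊕b10⊕b11⊕b12⊕b13⊕b14⊕b15 = 0⊕0⊕1⊕1⊕1⊕0⊕1⊕1 = 1
Syndrome (s8...s1) = 1010 → position 10.

1010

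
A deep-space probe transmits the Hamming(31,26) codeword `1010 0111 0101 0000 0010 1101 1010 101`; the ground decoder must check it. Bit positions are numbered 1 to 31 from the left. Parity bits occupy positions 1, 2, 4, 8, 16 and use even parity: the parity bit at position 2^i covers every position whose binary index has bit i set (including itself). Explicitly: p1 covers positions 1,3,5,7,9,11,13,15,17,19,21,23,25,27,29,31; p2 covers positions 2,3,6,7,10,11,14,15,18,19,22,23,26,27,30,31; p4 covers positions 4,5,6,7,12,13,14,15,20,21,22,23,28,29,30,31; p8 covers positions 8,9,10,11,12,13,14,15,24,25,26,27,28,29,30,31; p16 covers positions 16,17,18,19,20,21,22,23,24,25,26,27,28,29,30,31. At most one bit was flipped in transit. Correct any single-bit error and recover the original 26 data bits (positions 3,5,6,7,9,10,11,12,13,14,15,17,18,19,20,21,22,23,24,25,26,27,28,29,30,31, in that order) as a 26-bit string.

11110101000001011011010101

s1: b1⊕b3⊕b5⊕b7⊕b9⊕b11⊕b13⊕b15⊕b17⊕b19⊕b21⊕b23⊕b25⊕b27⊕b29⊕b31 = 1⊕1⊕0⊕1⊕0⊕0⊕0⊕0⊕0⊕1⊕1⊕0⊕1⊕1⊕1⊕1 = 1
s2: b2⊕b3⊕b6⊕b7⊕b10⊕b11⊕b14⊕b15⊕b18⊕b19⊕b22⊕b23⊕b26⊕b27⊕b30⊕b31 = 0⊕1⊕1⊕1⊕1⊕0⊕0⊕0⊕0⊕1⊕1⊕0⊕0⊕1⊕0⊕1 = 0
s4: b4⊕b5⊕b6⊕b7⊕b12⊕b13⊕b14⊕b15⊕b20⊕b21⊕b22⊕b23⊕b28⊕b29⊕b30⊕b31 = 0⊕0⊕1⊕1⊕1⊕0⊕0⊕0⊕0⊕1⊕1⊕0⊕0⊕1⊕0⊕1 = 1
s8: b8⊕b9⊕b10⊕b11⊕b12⊕b13⊕b14⊕b15⊕b24⊕b25⊕b26⊕b27⊕b28⊕b29⊕b30⊕b31 = 1⊕0⊕1⊕0⊕1⊕0⊕0⊕0⊕1⊕1⊕0⊕1⊕0⊕1⊕0⊕1 = 0
s16: b16⊕b17⊕b18⊕b19⊕b20⊕b21⊕b22⊕b23⊕b24⊕b25⊕b26⊕b27⊕b28⊕b29⊕b30⊕b31 = 0⊕0⊕0⊕1⊕0⊕1⊕1⊕0⊕1⊕1⊕0⊕1⊕0⊕1⊕0⊕1 = 0
Syndrome (s16...s1) = 00101 → position 5.
Flip bit 5: corrected codeword = 1010111101010000001011011010101
Data bits at positions 3,5,6,7,9,10,11,12,13,14,15,17,18,19,20,21,22,23,24,25,26,27,28,29,30,31: 11110101000001011011010101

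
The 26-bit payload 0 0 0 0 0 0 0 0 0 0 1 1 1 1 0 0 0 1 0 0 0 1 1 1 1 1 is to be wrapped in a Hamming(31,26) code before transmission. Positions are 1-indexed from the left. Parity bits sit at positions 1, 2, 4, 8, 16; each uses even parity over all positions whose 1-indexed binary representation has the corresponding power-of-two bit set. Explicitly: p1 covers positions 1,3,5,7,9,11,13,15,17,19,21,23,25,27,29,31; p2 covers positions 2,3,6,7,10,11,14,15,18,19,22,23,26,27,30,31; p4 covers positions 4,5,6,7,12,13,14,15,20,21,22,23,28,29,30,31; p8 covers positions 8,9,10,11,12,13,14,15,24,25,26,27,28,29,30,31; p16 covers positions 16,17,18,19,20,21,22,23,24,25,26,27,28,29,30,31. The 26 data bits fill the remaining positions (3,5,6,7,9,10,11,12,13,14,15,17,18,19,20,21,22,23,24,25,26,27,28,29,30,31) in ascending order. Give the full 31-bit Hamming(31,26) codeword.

1100000000000011111000100011111

Place data bits at non-power-of-two positions: b3=0, b5=0, b6=0, b7=0, b9=0, b10=0, b11=0, b12=0, b13=0, b14=0, b15=1, b17=1, b18=1, b19=1, b20=0, b21=0, b22=0, b23=1, b24=0, b25=0, b26=0, b27=1, b28=1, b29=1, b30=1, b31=1.
p1 = XOR of data positions {3,5,7,9,11,13,15,17,19,21,23,25,27,29,31} = 0⊕0⊕0⊕0⊕0⊕0⊕1⊕1⊕1⊕0⊕1⊕0⊕1⊕1⊕1 = 1
p2 = XOR of data positions {3,6,7,10,11,14,15,18,19,22,23,26,27,30,31} = 0⊕0⊕0⊕0⊕0⊕0⊕1⊕1⊕1⊕0⊕1⊕0⊕1⊕1⊕1 = 1
p4 = XOR of data positions {5,6,7,12,13,14,15,20,21,22,23,28,29,30,31} = 0⊕0⊕0⊕0⊕0⊕0⊕1⊕0⊕0⊕0⊕1⊕1⊕1⊕1⊕1 = 0
p8 = XOR of data positions {9,10,11,12,13,14,15,24,25,26,27,28,29,30,31} = 0⊕0⊕0⊕0⊕0⊕0⊕1⊕0⊕0⊕0⊕1⊕1⊕1⊕1⊕1 = 0
p16 = XOR of data positions {17,18,19,20,21,22,23,24,25,26,27,28,29,30,31} = 1⊕1⊕1⊕0⊕0⊕0⊕1⊕0⊕0⊕0⊕1⊕1⊕1⊕1⊕1 = 1
Codeword b1..b31 = 1100000000000011111000100011111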